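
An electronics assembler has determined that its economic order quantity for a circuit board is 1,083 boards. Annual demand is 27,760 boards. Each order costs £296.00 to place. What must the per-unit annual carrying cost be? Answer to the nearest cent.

The basic EOQ model gives Q* = √(2DS/H); rearrange for the unknown.
From Q* = √(2DS/H): H = 2DS / Q*² = 2 × 27,760 × 296 / 1,083² = 14.0115.

H ≈ £14.01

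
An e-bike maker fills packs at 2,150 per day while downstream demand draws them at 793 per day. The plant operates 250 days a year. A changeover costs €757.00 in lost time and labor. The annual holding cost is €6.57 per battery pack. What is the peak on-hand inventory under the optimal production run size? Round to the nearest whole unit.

Annual demand D = 793 × 250 = 198,250.
Production build-up factor (1 − d/p) = 1 − 793/2,150 = 0.6312.
Q* = √(2DS / (H(1 − d/p))) = √(2 × 198,250 × 757 / (6.57 × 0.6312)).
= √(300,150,500 / 4.1467) ≈ 8507.778.
Maximum inventory = Q*(1 − d/p) = 8507.778 × 0.6312 ≈ 5369.793.

I_max ≈ 5,370 packs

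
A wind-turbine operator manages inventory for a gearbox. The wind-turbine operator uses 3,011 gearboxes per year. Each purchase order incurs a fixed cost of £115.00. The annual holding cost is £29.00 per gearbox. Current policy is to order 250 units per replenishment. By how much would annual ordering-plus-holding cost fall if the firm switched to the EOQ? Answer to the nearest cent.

EOQ = √(2DS/H) = √(2 × 3,011 × 115 / 29) ≈ 154.53.
Cost at Q* = (D/Q*)S + (Q*/2)H = √(2DSH) ≈ £4,481.45.
Cost at Q = 250: (3,011/250)×115 + (250/2)×29 = £1,385.06 + £3,625.00 = £5,010.06.
Excess = £5,010.06 − £4,481.45 = £528.61.

Extra cost ≈ £528.61 per year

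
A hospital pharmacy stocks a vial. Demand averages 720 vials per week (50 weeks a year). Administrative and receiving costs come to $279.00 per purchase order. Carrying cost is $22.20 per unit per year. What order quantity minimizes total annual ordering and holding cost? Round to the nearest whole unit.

Annual demand D = 720 × 50 = 36,000.
EOQ = √(2DS / H) = √(2 × 36,000 × 279 / 22.2).
= √(20,088,000 / 22.2) = √904,864.8649 ≈ 951.244.

Q* ≈ 951 vials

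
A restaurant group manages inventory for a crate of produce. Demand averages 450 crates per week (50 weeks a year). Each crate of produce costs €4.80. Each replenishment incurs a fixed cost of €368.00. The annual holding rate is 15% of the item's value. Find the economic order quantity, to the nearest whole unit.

Q* ≈ 4,796 crates

Annual demand D = 450 × 50 = 22,500.
Holding cost H = 0.15 × €4.80 = €0.7200 per unit per year.
EOQ = √(2DS / H) = √(2 × 22,500 × 368 / 0.72).
= √(16,560,000 / 0.72) = √23,000,000 ≈ 4795.832.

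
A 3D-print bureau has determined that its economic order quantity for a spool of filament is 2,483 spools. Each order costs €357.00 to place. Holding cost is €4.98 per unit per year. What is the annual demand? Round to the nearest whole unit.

Invert the EOQ relation Q*² = 2DS/H.
From Q* = √(2DS/H): D = Q*²H / (2S) = 2,483² × 4.98 / (2 × 357) = 43001.596.

D ≈ 43,002 spools per year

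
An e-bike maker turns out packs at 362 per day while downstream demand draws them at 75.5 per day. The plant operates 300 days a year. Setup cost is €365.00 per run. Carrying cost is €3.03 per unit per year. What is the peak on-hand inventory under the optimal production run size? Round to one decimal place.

Annual demand D = 75.5 × 300 = 22,650.
Production build-up factor (1 − d/p) = 1 − 75.5/362 = 0.7914.
Q* = √(2DS / (H(1 − d/p))) = √(2 × 22,650 × 365 / (3.03 × 0.7914)).
= √(16,534,500 / 2.3981) ≈ 2625.827.
Maximum inventory = Q*(1 − d/p) = 2625.827 × 0.7914 ≈ 2078.176.

I_max ≈ 2,078.2 packs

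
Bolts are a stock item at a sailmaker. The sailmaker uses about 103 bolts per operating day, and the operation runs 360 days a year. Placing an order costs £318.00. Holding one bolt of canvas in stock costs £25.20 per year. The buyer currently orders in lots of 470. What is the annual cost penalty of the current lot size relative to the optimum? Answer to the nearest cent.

Annual demand D = 103 × 360 = 37,080.
EOQ = √(2DS/H) = √(2 × 37,080 × 318 / 25.2) ≈ 967.38.
Cost at Q* = (D/Q*)S + (Q*/2)H = √(2DSH) ≈ £24,378.03.
Cost at Q = 470: (37,080/470)×318 + (470/2)×25.2 = £25,088.17 + £5,922.00 = £31,010.17.
Excess = £31,010.17 − £24,378.03 = £6,632.14.

Extra cost ≈ £6,632.14 per year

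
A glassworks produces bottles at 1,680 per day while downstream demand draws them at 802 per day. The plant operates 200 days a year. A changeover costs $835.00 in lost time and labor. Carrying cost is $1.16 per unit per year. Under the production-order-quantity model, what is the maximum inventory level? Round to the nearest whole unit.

Annual demand D = 802 × 200 = 160,400.
Production build-up factor (1 − d/p) = 1 − 802/1,680 = 0.5226.
Q* = √(2DS / (H(1 − d/p))) = √(2 × 160,400 × 835 / (1.16 × 0.5226)).
= √(267,868,000 / 0.6062) ≈ 21020.295.
Maximum inventory = Q*(1 − d/p) = 21020.295 × 0.5226 ≈ 10985.607.

I_max ≈ 10,986 bottles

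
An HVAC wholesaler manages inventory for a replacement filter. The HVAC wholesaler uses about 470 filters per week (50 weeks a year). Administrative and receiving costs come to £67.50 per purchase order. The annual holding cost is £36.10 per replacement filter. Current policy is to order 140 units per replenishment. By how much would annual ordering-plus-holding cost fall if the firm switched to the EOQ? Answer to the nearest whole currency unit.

Annual demand D = 470 × 50 = 23,500.
EOQ = √(2DS/H) = √(2 × 23,500 × 67.5 / 36.1) ≈ 296.45.
Cost at Q* = (D/Q*)S + (Q*/2)H = √(2DSH) ≈ £10,701.74.
Cost at Q = 140: (23,500/140)×67.5 + (140/2)×36.1 = £11,330.36 + £2,527.00 = £13,857.36.
Excess = £13,857.36 − £10,701.74 = £3,155.62.

Extra cost ≈ £3,156 per year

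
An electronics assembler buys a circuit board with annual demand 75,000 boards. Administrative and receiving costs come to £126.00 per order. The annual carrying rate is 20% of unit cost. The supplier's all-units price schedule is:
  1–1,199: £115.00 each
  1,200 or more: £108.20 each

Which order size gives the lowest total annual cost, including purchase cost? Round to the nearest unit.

Holding cost per unit per year at price C is H = 0.20·C.
Evaluate total cost at each tier's feasible EOQ or, if the EOQ is below the tier, at the tier's minimum quantity.
EOQ at £115.00 = 906.5 (feasible in tier 1): TC = 75,000×£115.00 + (75,000/906.5)×126 + (906.5/2)×0.20×£115.00 = £8,645,849.46.
EOQ at £108.20 = 934.5 < 1200, so use break Q=1200: TC = 75,000×£108.20 + (75,000/1200.0)×126 + (1200.0/2)×0.20×£108.20 = £8,135,859.00.
Lowest total cost is £8,135,859.00 at Q = 1200.0.

Q* ≈ 1,200 boards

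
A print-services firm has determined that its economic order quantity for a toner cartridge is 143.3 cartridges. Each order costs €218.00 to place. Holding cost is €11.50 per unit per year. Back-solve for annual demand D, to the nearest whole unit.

Invert the EOQ relation Q*² = 2DS/H.
From Q* = √(2DS/H): D = Q*²H / (2S) = 143.3² × 11.5 / (2 × 218) = 541.631.

D ≈ 542 cartridges per year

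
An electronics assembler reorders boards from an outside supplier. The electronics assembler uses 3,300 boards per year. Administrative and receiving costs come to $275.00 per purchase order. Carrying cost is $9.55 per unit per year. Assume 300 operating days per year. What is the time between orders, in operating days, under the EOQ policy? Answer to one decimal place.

The optimal lot size = √(2DS/H) = √(2 × 3,300 × 275 / 9.55) ≈ 435.95.
Cycle time = Q*/D × 300 = 435.95 / 3,300 × 300 ≈ 39.632 days.

T ≈ 39.6 days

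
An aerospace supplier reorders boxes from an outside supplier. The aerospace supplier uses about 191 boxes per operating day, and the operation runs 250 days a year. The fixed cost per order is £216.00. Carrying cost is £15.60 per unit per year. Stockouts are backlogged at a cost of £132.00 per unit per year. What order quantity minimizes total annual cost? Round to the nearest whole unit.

Q* ≈ 1,216 boxes

Annual demand D = 191 × 250 = 47,750.
With planned backorders, Q* = √(2DS/H) · √((H+B)/B).
√(2DS/H) = √(2 × 47,750 × 216 / 15.6) = 1149.916.
√((H+B)/B) = √((15.6+132)/132) = 1.0574.
Q* ≈ 1215.969.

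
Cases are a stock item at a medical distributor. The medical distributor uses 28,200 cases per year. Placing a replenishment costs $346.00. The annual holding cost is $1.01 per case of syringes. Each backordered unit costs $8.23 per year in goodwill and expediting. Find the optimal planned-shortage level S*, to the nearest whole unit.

With planned backorders, Q* = √(2DS/H) · √((H+B)/B).
√(2DS/H) = √(2 × 28,200 × 346 / 1.01) = 4395.587.
√((H+B)/B) = √((1.01+8.23)/8.23) = 1.0596.
Q* ≈ 4657.501.
S* = Q* · H/(H+B) = 4657.501 × 1.01/9.24 ≈ 509.099.

S* ≈ 509 cases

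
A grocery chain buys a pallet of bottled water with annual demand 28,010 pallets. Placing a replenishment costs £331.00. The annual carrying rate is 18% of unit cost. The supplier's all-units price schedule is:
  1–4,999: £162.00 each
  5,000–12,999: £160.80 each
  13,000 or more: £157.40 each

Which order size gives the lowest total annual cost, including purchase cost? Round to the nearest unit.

Holding cost per unit per year at price C is H = 0.18·C.
For each price level, check whether its EOQ is feasible; otherwise the best quantity at that price is the breakpoint.
EOQ at £162.00 = 797.4 (feasible in tier 1): TC = 28,010×£162.00 + (28,010/797.4)×331 + (797.4/2)×0.18×£162.00 = £4,560,873.02.
EOQ at £160.80 = 800.4 < 5000, so use break Q=5000: TC = 28,010×£160.80 + (28,010/5000.0)×331 + (5000.0/2)×0.18×£160.80 = £4,578,222.26.
EOQ at £157.40 = 809.0 < 13000, so use break Q=13000: TC = 28,010×£157.40 + (28,010/13000.0)×331 + (13000.0/2)×0.18×£157.40 = £4,593,645.18.
Lowest total cost is £4,560,873.02 at Q = 797.4.

Q* ≈ 797 pallets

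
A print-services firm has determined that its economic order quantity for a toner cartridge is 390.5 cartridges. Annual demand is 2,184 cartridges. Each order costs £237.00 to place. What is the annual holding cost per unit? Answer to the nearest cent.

Squaring Q* = √(2DS/H) gives Q*² = 2DS/H.
From Q* = √(2DS/H): H = 2DS / Q*² = 2 × 2,184 × 237 / 390.5² = 6.7887.

H ≈ £6.79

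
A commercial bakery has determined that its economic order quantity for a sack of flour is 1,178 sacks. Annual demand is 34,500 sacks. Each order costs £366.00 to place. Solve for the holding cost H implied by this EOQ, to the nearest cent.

H ≈ £18.20

Squaring Q* = √(2DS/H) gives Q*² = 2DS/H.
From Q* = √(2DS/H): H = 2DS / Q*² = 2 × 34,500 × 366 / 1,178² = 18.1987.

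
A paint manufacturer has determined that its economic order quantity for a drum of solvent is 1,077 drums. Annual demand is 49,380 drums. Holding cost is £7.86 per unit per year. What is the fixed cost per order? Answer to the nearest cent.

Invert the EOQ relation Q*² = 2DS/H.
From Q* = √(2DS/H): S = Q*²H / (2D) = 1,077² × 7.86 / (2 × 49,380) = 92.3151.

S ≈ £92.32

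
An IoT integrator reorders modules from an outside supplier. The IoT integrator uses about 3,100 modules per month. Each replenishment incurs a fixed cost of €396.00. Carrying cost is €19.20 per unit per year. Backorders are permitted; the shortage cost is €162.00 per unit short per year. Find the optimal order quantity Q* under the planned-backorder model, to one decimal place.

Q* ≈ 1,310.1 modules

Annual demand D = 3,100 × 12 = 37,200.
With planned backorders, Q* = √(2DS/H) · √((H+B)/B).
√(2DS/H) = √(2 × 37,200 × 396 / 19.2) = 1238.749.
√((H+B)/B) = √((19.2+162)/162) = 1.0576.
Q* ≈ 1310.102.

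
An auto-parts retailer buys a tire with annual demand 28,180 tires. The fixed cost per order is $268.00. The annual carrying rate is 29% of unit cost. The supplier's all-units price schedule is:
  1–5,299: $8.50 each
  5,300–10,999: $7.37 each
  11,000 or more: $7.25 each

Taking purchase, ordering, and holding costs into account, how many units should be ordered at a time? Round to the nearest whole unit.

Q* ≈ 5,300 tires

Holding cost per unit per year at price C is H = 0.29·C.
For each price level, check whether its EOQ is feasible; otherwise the best quantity at that price is the breakpoint.
EOQ at $8.50 = 2475.4 (feasible in tier 1): TC = 28,180×$8.50 + (28,180/2475.4)×268 + (2475.4/2)×0.29×$8.50 = $245,631.85.
EOQ at $7.37 = 2658.4 < 5300, so use break Q=5300: TC = 28,180×$7.37 + (28,180/5300.0)×268 + (5300.0/2)×0.29×$7.37 = $214,775.40.
EOQ at $7.25 = 2680.3 < 11000, so use break Q=11000: TC = 28,180×$7.25 + (28,180/11000.0)×268 + (11000.0/2)×0.29×$7.25 = $216,555.32.
Lowest total cost is $214,775.40 at Q = 5300.0.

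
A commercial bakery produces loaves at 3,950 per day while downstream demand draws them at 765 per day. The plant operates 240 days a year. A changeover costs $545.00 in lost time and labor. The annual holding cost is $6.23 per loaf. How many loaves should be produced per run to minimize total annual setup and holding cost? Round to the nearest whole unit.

Annual demand D = 765 × 240 = 183,600.
Production build-up factor (1 − d/p) = 1 − 765/3,950 = 0.8063.
Q* = √(2DS / (H(1 − d/p))) = √(2 × 183,600 × 545 / (6.23 × 0.8063)).
= √(200,124,000 / 5.0234) ≈ 6311.744.

Q* ≈ 6,312 loaves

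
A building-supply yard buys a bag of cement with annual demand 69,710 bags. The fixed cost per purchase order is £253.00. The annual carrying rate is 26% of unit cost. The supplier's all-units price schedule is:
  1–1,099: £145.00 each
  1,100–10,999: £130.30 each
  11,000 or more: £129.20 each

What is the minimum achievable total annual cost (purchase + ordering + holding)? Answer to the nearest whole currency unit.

Holding cost per unit per year at price C is H = 0.26·C.
Candidates are each tier's EOQ (if it falls in that tier) and each price-break quantity.
EOQ at £145.00 = 967.3 (feasible in tier 1): TC = 69,710×£145.00 + (69,710/967.3)×253 + (967.3/2)×0.26×£145.00 = £10,144,416.45.
EOQ at £130.30 = 1020.4 < 1100, so use break Q=1100: TC = 69,710×£130.30 + (69,710/1100.0)×253 + (1100.0/2)×0.26×£130.30 = £9,117,879.20.
EOQ at £129.20 = 1024.7 < 11000, so use break Q=11000: TC = 69,710×£129.20 + (69,710/11000.0)×253 + (11000.0/2)×0.26×£129.20 = £9,192,891.33.
Lowest total cost among the candidates is at Q = 1100.0.

TC* ≈ £9,117,879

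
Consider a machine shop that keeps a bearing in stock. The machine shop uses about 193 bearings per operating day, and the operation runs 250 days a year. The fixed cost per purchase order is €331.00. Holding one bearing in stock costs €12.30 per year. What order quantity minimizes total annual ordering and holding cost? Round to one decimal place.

Q* ≈ 1,611.5 bearings

Annual demand D = 193 × 250 = 48,250.
EOQ = √(2DS / H) = √(2 × 48,250 × 331 / 12.3).
= √(31,941,500 / 12.3) = √2,596,869.9187 ≈ 1611.481.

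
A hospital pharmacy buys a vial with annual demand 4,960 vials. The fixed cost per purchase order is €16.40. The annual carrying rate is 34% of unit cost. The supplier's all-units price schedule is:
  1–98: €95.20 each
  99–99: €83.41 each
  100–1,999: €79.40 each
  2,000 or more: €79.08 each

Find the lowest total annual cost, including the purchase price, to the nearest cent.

Holding cost per unit per year at price C is H = 0.34·C.
Evaluate total cost at each tier's feasible EOQ or, if the EOQ is below the tier, at the tier's minimum quantity.
EOQ at €95.20 = 70.9 (feasible in tier 1): TC = 4,960×€95.20 + (4,960/70.9)×16.4 + (70.9/2)×0.34×€95.20 = €474,486.75.
EOQ at €83.41 = 75.7 < 99, so use break Q=99: TC = 4,960×€83.41 + (4,960/99.0)×16.4 + (99.0/2)×0.34×€83.41 = €415,939.05.
EOQ at €79.40 = 77.6 < 100, so use break Q=100: TC = 4,960×€79.40 + (4,960/100.0)×16.4 + (100.0/2)×0.34×€79.40 = €395,987.24.
EOQ at €79.08 = 77.8 < 2000, so use break Q=2000: TC = 4,960×€79.08 + (4,960/2000.0)×16.4 + (2000.0/2)×0.34×€79.08 = €419,164.67.
Lowest total cost among the candidates is at Q = 100.0.

TC* ≈ €395,987.24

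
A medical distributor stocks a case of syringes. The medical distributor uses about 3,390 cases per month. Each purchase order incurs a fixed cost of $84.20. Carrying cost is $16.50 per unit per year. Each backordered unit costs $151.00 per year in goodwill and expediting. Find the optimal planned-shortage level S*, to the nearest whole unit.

S* ≈ 67 cases

Annual demand D = 3,390 × 12 = 40,680.
With planned backorders, Q* = √(2DS/H) · √((H+B)/B).
√(2DS/H) = √(2 × 40,680 × 84.2 / 16.5) = 644.347.
√((H+B)/B) = √((16.5+151)/151) = 1.0532.
Q* ≈ 678.638.
S* = Q* · H/(H+B) = 678.638 × 16.5/167.5 ≈ 66.851.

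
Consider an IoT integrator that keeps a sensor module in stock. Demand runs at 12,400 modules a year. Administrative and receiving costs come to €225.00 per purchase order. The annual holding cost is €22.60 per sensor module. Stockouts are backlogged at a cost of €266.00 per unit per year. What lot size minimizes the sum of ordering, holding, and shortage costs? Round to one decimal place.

Q* ≈ 517.6 modules

With planned backorders, Q* = √(2DS/H) · √((H+B)/B).
√(2DS/H) = √(2 × 12,400 × 225 / 22.6) = 496.893.
√((H+B)/B) = √((22.6+266)/266) = 1.0416.
Q* ≈ 517.571.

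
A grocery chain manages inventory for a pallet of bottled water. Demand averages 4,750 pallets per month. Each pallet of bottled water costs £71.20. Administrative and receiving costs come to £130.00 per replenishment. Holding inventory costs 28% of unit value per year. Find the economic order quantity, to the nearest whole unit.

Q* ≈ 862 pallets

Annual demand D = 4,750 × 12 = 57,000.
Holding cost H = 0.28 × £71.20 = £19.9360 per unit per year.
EOQ = √(2DS / H) = √(2 × 57,000 × 130 / 19.936).
= √(14,820,000 / 19.936) = √743,378.8122 ≈ 862.194.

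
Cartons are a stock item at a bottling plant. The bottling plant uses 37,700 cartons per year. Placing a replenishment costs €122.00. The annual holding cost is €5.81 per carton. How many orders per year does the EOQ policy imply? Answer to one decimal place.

The optimal lot size = √(2DS/H) = √(2 × 37,700 × 122 / 5.81) ≈ 1258.28.
Orders per year = D / Q* = 37,700 / 1258.28 ≈ 29.962.

N ≈ 30.0 orders per year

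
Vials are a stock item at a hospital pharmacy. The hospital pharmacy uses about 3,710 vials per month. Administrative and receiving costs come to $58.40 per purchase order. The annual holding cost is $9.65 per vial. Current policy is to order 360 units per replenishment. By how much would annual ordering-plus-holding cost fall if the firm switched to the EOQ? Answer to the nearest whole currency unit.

Extra cost ≈ $1,875 per year

Annual demand D = 3,710 × 12 = 44,520.
EOQ = √(2DS/H) = √(2 × 44,520 × 58.4 / 9.65) ≈ 734.07.
Cost at Q* = (D/Q*)S + (Q*/2)H = √(2DSH) ≈ $7,083.74.
Cost at Q = 360: (44,520/360)×58.4 + (360/2)×9.65 = $7,222.13 + $1,737.00 = $8,959.13.
Excess = $8,959.13 − $7,083.74 = $1,875.39.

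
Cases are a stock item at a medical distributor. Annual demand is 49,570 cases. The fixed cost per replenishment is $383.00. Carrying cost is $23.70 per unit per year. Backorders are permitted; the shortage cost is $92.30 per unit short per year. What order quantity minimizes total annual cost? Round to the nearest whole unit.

With planned backorders, Q* = √(2DS/H) · √((H+B)/B).
√(2DS/H) = √(2 × 49,570 × 383 / 23.7) = 1265.755.
√((H+B)/B) = √((23.7+92.3)/92.3) = 1.1211.
Q* ≈ 1418.985.

Q* ≈ 1,419 cases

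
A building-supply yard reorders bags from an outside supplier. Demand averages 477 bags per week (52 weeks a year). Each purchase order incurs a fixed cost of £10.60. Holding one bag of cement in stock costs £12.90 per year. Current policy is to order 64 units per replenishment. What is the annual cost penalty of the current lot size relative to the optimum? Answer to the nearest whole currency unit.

Extra cost ≈ £1,916 per year

Annual demand D = 477 × 52 = 24,804.
EOQ = √(2DS/H) = √(2 × 24,804 × 10.6 / 12.9) ≈ 201.90.
Cost at Q* = (D/Q*)S + (Q*/2)H = √(2DSH) ≈ £2,604.50.
Cost at Q = 64: (24,804/64)×10.6 + (64/2)×12.9 = £4,108.16 + £412.80 = £4,520.96.
Excess = £4,520.96 − £2,604.50 = £1,916.47.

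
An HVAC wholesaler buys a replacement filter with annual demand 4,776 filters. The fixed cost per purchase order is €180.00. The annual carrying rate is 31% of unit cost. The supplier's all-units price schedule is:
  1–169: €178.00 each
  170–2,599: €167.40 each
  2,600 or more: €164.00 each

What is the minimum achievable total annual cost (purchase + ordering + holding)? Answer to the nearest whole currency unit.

Holding cost per unit per year at price C is H = 0.31·C.
Evaluate total cost at each tier's feasible EOQ or, if the EOQ is below the tier, at the tier's minimum quantity.
Tier 1 (€178.00): EOQ = 176.5 exceeds tier's upper bound 169, so this tier is dominated.
EOQ at €167.40 = 182.0 (feasible in tier 2): TC = 4,776×€167.40 + (4,776/182.0)×180 + (182.0/2)×0.31×€167.40 = €808,948.27.
EOQ at €164.00 = 183.9 < 2600, so use break Q=2600: TC = 4,776×€164.00 + (4,776/2600.0)×180 + (2600.0/2)×0.31×€164.00 = €849,686.65.
Lowest total cost among the candidates is at Q = 182.0.

TC* ≈ €808,948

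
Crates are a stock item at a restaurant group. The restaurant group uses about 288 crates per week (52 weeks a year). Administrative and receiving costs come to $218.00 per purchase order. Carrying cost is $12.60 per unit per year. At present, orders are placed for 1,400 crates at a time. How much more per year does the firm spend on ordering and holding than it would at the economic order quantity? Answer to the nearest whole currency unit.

Annual demand D = 288 × 52 = 14,976.
EOQ = √(2DS/H) = √(2 × 14,976 × 218 / 12.6) ≈ 719.87.
Cost at Q* = (D/Q*)S + (Q*/2)H = √(2DSH) ≈ $9,070.40.
Cost at Q = 1,400: (14,976/1,400)×218 + (1,400/2)×12.6 = $2,331.98 + $8,820.00 = $11,151.98.
Excess = $11,151.98 − $9,070.40 = $2,081.58.

Extra cost ≈ $2,082 per year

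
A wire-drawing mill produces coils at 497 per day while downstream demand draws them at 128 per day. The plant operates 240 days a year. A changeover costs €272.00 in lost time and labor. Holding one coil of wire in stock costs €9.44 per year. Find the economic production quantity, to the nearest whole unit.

Q* ≈ 1,544 coils

Annual demand D = 128 × 240 = 30,720.
Production build-up factor (1 − d/p) = 1 − 128/497 = 0.7425.
Q* = √(2DS / (H(1 − d/p))) = √(2 × 30,720 × 272 / (9.44 × 0.7425)).
= √(16,711,680 / 7.0088) ≈ 1544.149.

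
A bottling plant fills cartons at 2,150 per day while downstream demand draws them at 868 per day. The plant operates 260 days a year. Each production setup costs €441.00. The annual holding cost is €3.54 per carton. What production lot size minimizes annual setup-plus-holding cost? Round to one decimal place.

Q* ≈ 9,710.8 cartons

Annual demand D = 868 × 260 = 225,680.
Production build-up factor (1 − d/p) = 1 − 868/2,150 = 0.5963.
Q* = √(2DS / (H(1 − d/p))) = √(2 × 225,680 × 441 / (3.54 × 0.5963)).
= √(199,049,760 / 2.1108) ≈ 9710.787.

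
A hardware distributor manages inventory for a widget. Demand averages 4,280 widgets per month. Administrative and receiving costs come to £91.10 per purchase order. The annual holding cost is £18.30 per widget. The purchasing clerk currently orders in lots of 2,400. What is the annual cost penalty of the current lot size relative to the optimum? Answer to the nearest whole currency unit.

Extra cost ≈ £10,823 per year

Annual demand D = 4,280 × 12 = 51,360.
EOQ = √(2DS/H) = √(2 × 51,360 × 91.1 / 18.3) ≈ 715.09.
Cost at Q* = (D/Q*)S + (Q*/2)H = √(2DSH) ≈ £13,086.16.
Cost at Q = 2,400: (51,360/2,400)×91.1 + (2,400/2)×18.3 = £1,949.54 + £21,960.00 = £23,909.54.
Excess = £23,909.54 − £13,086.16 = £10,823.38.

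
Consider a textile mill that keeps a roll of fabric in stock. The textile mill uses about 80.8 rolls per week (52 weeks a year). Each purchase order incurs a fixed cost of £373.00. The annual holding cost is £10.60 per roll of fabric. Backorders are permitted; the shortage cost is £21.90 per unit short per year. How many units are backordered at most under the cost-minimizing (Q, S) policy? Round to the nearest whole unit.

S* ≈ 216 rolls

Annual demand D = 80.8 × 52 = 4,201.6.
With planned backorders, Q* = √(2DS/H) · √((H+B)/B).
√(2DS/H) = √(2 × 4,201.6 × 373 / 10.6) = 543.781.
√((H+B)/B) = √((10.6+21.9)/21.9) = 1.2182.
Q* ≈ 662.435.
S* = Q* · H/(H+B) = 662.435 × 10.6/32.5 ≈ 216.056.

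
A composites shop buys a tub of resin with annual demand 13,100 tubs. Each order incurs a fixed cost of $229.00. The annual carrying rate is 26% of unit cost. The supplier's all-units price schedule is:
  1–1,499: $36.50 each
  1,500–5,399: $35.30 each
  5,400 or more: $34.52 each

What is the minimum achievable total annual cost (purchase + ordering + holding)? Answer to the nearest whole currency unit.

TC* ≈ $471,313

Holding cost per unit per year at price C is H = 0.26·C.
Candidates are each tier's EOQ (if it falls in that tier) and each price-break quantity.
EOQ at $36.50 = 795.1 (feasible in tier 1): TC = 13,100×$36.50 + (13,100/795.1)×229 + (795.1/2)×0.26×$36.50 = $485,695.73.
EOQ at $35.30 = 808.5 < 1500, so use break Q=1500: TC = 13,100×$35.30 + (13,100/1500.0)×229 + (1500.0/2)×0.26×$35.30 = $471,313.43.
EOQ at $34.52 = 817.6 < 5400, so use break Q=5400: TC = 13,100×$34.52 + (13,100/5400.0)×229 + (5400.0/2)×0.26×$34.52 = $477,000.58.
Lowest total cost among the candidates is at Q = 1500.0.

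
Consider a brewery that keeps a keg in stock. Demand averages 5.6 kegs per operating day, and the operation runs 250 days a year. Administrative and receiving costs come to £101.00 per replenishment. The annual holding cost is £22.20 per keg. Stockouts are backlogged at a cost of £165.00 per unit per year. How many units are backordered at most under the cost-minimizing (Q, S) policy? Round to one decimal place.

S* ≈ 14.3 kegs

Annual demand D = 5.6 × 250 = 1,400.
With planned backorders, Q* = √(2DS/H) · √((H+B)/B).
√(2DS/H) = √(2 × 1,400 × 101 / 22.2) = 112.866.
√((H+B)/B) = √((22.2+165)/165) = 1.0652.
Q* ≈ 120.219.
S* = Q* · H/(H+B) = 120.219 × 22.2/187.2 ≈ 14.257.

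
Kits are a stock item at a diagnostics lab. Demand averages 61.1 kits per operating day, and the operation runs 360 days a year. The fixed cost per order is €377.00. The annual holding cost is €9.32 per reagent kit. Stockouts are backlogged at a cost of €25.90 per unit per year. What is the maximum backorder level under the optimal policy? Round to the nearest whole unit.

S* ≈ 412 kits

Annual demand D = 61.1 × 360 = 21,996.
With planned backorders, Q* = √(2DS/H) · √((H+B)/B).
√(2DS/H) = √(2 × 21,996 × 377 / 9.32) = 1333.981.
√((H+B)/B) = √((9.32+25.9)/25.9) = 1.1661.
Q* ≈ 1555.587.
S* = Q* · H/(H+B) = 1555.587 × 9.32/35.22 ≈ 411.643.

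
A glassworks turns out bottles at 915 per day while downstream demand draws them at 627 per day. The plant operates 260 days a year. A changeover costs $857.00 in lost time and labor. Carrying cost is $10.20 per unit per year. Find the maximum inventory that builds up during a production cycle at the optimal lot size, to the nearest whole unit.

I_max ≈ 2,936 bottles

Annual demand D = 627 × 260 = 163,020.
Production build-up factor (1 − d/p) = 1 − 627/915 = 0.3148.
Q* = √(2DS / (H(1 − d/p))) = √(2 × 163,020 × 857 / (10.2 × 0.3148)).
= √(279,416,280 / 3.2105) ≈ 9329.107.
Maximum inventory = Q*(1 − d/p) = 9329.107 × 0.3148 ≈ 2936.375.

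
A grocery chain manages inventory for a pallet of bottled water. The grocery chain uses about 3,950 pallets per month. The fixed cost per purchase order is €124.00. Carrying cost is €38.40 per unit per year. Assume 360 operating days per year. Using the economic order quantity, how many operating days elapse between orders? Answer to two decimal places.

T ≈ 4.20 days

Annual demand D = 3,950 × 12 = 47,400.
EOQ = √(2DS/H) = √(2 × 47,400 × 124 / 38.4) ≈ 553.29.
Cycle time = Q*/D × 360 = 553.29 / 47,400 × 360 ≈ 4.202 days.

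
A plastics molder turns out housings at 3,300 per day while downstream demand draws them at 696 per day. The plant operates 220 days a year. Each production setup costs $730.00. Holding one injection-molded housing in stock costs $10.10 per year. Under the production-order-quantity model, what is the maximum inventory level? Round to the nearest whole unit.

Annual demand D = 696 × 220 = 153,120.
Production build-up factor (1 − d/p) = 1 − 696/3,300 = 0.7891.
Q* = √(2DS / (H(1 − d/p))) = √(2 × 153,120 × 730 / (10.1 × 0.7891)).
= √(223,555,200 / 7.9698) ≈ 5296.246.
Maximum inventory = Q*(1 − d/p) = 5296.246 × 0.7891 ≈ 4179.220.

I_max ≈ 4,179 housings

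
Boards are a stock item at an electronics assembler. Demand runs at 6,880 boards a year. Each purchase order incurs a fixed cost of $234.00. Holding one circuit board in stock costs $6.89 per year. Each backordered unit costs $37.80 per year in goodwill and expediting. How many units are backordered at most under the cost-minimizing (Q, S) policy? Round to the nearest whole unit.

S* ≈ 115 boards

With planned backorders, Q* = √(2DS/H) · √((H+B)/B).
√(2DS/H) = √(2 × 6,880 × 234 / 6.89) = 683.609.
√((H+B)/B) = √((6.89+37.8)/37.8) = 1.0873.
Q* ≈ 743.305.
S* = Q* · H/(H+B) = 743.305 × 6.89/44.69 ≈ 114.598.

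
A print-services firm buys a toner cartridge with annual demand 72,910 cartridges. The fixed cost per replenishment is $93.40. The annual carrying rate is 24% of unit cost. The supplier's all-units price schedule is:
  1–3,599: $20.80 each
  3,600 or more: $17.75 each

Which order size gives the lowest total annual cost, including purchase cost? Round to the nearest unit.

Holding cost per unit per year at price C is H = 0.24·C.
For each price level, check whether its EOQ is feasible; otherwise the best quantity at that price is the breakpoint.
EOQ at $20.80 = 1651.8 (feasible in tier 1): TC = 72,910×$20.80 + (72,910/1651.8)×93.4 + (1651.8/2)×0.24×$20.80 = $1,524,773.54.
EOQ at $17.75 = 1788.0 < 3600, so use break Q=3600: TC = 72,910×$17.75 + (72,910/3600.0)×93.4 + (3600.0/2)×0.24×$17.75 = $1,303,712.11.
Lowest total cost is $1,303,712.11 at Q = 3600.0.

Q* ≈ 3,600 cartridges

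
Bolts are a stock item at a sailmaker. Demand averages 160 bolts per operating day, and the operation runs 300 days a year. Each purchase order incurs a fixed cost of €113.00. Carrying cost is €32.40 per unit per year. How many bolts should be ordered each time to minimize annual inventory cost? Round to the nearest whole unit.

Annual demand D = 160 × 300 = 48,000.
EOQ = √(2DS / H) = √(2 × 48,000 × 113 / 32.4).
= √(10,848,000 / 32.4) = √334,814.8148 ≈ 578.632.

Q* ≈ 579 bolts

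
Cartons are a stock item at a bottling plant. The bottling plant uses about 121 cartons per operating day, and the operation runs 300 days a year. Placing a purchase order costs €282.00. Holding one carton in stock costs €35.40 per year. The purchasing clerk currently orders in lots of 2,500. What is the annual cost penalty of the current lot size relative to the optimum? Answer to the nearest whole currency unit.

Extra cost ≈ €21,423 per year

Annual demand D = 121 × 300 = 36,300.
EOQ = √(2DS/H) = √(2 × 36,300 × 282 / 35.4) ≈ 760.49.
Cost at Q* = (D/Q*)S + (Q*/2)H = √(2DSH) ≈ €26,921.21.
Cost at Q = 2,500: (36,300/2,500)×282 + (2,500/2)×35.4 = €4,094.64 + €44,250.00 = €48,344.64.
Excess = €48,344.64 − €26,921.21 = €21,423.43.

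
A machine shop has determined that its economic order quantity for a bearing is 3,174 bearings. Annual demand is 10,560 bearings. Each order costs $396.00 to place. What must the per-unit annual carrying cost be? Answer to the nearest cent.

H ≈ $0.83

Squaring Q* = √(2DS/H) gives Q*² = 2DS/H.
From Q* = √(2DS/H): H = 2DS / Q*² = 2 × 10,560 × 396 / 3,174² = 0.8302.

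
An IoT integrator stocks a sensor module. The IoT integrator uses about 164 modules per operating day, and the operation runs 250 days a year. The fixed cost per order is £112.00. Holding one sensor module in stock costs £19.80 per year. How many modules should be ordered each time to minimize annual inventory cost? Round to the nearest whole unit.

Annual demand D = 164 × 250 = 41,000.
EOQ = √(2DS / H) = √(2 × 41,000 × 112 / 19.8).
= √(9,184,000 / 19.8) = √463,838.3838 ≈ 681.057.

Q* ≈ 681 modules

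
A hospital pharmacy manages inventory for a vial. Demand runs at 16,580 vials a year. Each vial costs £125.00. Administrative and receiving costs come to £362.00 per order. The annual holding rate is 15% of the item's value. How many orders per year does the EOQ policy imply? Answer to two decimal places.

Holding cost H = 0.15 × £125.00 = £18.7500 per unit per year.
Q* = √(2DS/H) = √(2 × 16,580 × 362 / 18.75) ≈ 800.13.
Orders per year = D / Q* = 16,580 / 800.13 ≈ 20.722.

N ≈ 20.72 orders per year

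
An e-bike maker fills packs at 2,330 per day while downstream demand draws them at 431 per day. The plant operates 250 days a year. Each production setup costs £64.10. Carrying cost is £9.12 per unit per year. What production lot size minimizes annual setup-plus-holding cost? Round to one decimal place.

Q* ≈ 1,363.2 packs

Annual demand D = 431 × 250 = 107,750.
Production build-up factor (1 − d/p) = 1 − 431/2,330 = 0.8150.
Q* = √(2DS / (H(1 − d/p))) = √(2 × 107,750 × 64.1 / (9.12 × 0.8150)).
= √(13,813,550 / 7.433) ≈ 1363.235.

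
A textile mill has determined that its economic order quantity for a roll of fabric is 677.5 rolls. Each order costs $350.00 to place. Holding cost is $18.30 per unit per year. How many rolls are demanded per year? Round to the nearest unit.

Invert the EOQ relation Q*² = 2DS/H.
From Q* = √(2DS/H): D = Q*²H / (2S) = 677.5² × 18.3 / (2 × 350) = 11999.735.

D ≈ 12,000 rolls per year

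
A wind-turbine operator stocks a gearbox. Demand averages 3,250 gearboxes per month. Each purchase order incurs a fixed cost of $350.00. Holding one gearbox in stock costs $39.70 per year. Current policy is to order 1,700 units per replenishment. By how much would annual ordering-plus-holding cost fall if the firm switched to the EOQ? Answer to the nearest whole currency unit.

Extra cost ≈ $8,853 per year

Annual demand D = 3,250 × 12 = 39,000.
EOQ = √(2DS/H) = √(2 × 39,000 × 350 / 39.7) ≈ 829.25.
Cost at Q* = (D/Q*)S + (Q*/2)H = √(2DSH) ≈ $32,921.27.
Cost at Q = 1,700: (39,000/1,700)×350 + (1,700/2)×39.7 = $8,029.41 + $33,745.00 = $41,774.41.
Excess = $41,774.41 − $32,921.27 = $8,853.14.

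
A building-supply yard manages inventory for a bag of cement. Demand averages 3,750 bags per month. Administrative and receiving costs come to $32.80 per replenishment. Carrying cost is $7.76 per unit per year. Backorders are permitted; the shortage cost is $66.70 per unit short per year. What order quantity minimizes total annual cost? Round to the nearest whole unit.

Annual demand D = 3,750 × 12 = 45,000.
With planned backorders, Q* = √(2DS/H) · √((H+B)/B).
√(2DS/H) = √(2 × 45,000 × 32.8 / 7.76) = 616.776.
√((H+B)/B) = √((7.76+66.7)/66.7) = 1.0566.
Q* ≈ 651.667.

Q* ≈ 652 bags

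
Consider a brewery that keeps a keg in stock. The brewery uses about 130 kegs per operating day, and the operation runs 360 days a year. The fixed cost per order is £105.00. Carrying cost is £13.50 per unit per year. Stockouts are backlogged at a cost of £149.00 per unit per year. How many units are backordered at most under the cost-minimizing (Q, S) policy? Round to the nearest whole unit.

S* ≈ 74 kegs

Annual demand D = 130 × 360 = 46,800.
With planned backorders, Q* = √(2DS/H) · √((H+B)/B).
√(2DS/H) = √(2 × 46,800 × 105 / 13.5) = 853.229.
√((H+B)/B) = √((13.5+149)/149) = 1.0443.
Q* ≈ 891.044.
S* = Q* · H/(H+B) = 891.044 × 13.5/162.5 ≈ 74.025.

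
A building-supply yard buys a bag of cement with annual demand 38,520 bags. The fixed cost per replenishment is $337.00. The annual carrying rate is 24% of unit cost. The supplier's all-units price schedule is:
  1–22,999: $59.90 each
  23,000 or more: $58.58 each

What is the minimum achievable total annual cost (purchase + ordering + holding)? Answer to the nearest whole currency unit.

Holding cost per unit per year at price C is H = 0.24·C.
Candidates are each tier's EOQ (if it falls in that tier) and each price-break quantity.
EOQ at $59.90 = 1343.9 (feasible in tier 1): TC = 38,520×$59.90 + (38,520/1343.9)×337 + (1343.9/2)×0.24×$59.90 = $2,326,667.33.
EOQ at $58.58 = 1358.9 < 23000, so use break Q=23000: TC = 38,520×$58.58 + (38,520/23000.0)×337 + (23000.0/2)×0.24×$58.58 = $2,418,746.80.
Lowest total cost among the candidates is at Q = 1343.9.

TC* ≈ $2,326,667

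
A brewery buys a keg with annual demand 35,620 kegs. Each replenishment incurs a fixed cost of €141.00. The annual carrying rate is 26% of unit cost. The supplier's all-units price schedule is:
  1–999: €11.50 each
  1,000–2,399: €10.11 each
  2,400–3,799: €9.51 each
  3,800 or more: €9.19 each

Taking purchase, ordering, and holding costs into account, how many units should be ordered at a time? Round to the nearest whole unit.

Holding cost per unit per year at price C is H = 0.26·C.
For each price level, check whether its EOQ is feasible; otherwise the best quantity at that price is the breakpoint.
Tier 1 (€11.50): EOQ = 1832.9 exceeds tier's upper bound 999, so this tier is dominated.
EOQ at €10.11 = 1954.8 (feasible in tier 2): TC = 35,620×€10.11 + (35,620/1954.8)×141 + (1954.8/2)×0.26×€10.11 = €365,256.67.
EOQ at €9.51 = 2015.6 < 2400, so use break Q=2400: TC = 35,620×€9.51 + (35,620/2400.0)×141 + (2400.0/2)×0.26×€9.51 = €343,805.99.
EOQ at €9.19 = 2050.3 < 3800, so use break Q=3800: TC = 35,620×€9.19 + (35,620/3800.0)×141 + (3800.0/2)×0.26×€9.19 = €333,209.35.
Lowest total cost is €333,209.35 at Q = 3800.0.

Q* ≈ 3,800 kegs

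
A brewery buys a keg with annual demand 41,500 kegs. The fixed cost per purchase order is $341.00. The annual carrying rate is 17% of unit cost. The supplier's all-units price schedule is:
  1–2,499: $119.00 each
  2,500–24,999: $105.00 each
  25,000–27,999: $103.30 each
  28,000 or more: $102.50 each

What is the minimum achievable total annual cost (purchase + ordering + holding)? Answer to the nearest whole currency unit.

Holding cost per unit per year at price C is H = 0.17·C.
Evaluate total cost at each tier's feasible EOQ or, if the EOQ is below the tier, at the tier's minimum quantity.
EOQ at $119.00 = 1182.8 (feasible in tier 1): TC = 41,500×$119.00 + (41,500/1182.8)×341 + (1182.8/2)×0.17×$119.00 = $4,962,428.43.
EOQ at $105.00 = 1259.2 < 2500, so use break Q=2500: TC = 41,500×$105.00 + (41,500/2500.0)×341 + (2500.0/2)×0.17×$105.00 = $4,385,473.10.
EOQ at $103.30 = 1269.5 < 25000, so use break Q=25000: TC = 41,500×$103.30 + (41,500/25000.0)×341 + (25000.0/2)×0.17×$103.30 = $4,507,028.56.
EOQ at $102.50 = 1274.5 < 28000, so use break Q=28000: TC = 41,500×$102.50 + (41,500/28000.0)×341 + (28000.0/2)×0.17×$102.50 = $4,498,205.41.
Lowest total cost among the candidates is at Q = 2500.0.

TC* ≈ $4,385,473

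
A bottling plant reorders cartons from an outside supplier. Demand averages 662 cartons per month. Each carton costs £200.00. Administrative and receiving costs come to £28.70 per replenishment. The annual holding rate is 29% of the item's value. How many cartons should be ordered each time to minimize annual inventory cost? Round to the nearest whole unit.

Q* ≈ 89 cartons

Annual demand D = 662 × 12 = 7,944.
Holding cost H = 0.29 × £200.00 = £58.0000 per unit per year.
EOQ = √(2DS / H) = √(2 × 7,944 × 28.7 / 58).
= √(455,985.6 / 58) = √7,861.8207 ≈ 88.667.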